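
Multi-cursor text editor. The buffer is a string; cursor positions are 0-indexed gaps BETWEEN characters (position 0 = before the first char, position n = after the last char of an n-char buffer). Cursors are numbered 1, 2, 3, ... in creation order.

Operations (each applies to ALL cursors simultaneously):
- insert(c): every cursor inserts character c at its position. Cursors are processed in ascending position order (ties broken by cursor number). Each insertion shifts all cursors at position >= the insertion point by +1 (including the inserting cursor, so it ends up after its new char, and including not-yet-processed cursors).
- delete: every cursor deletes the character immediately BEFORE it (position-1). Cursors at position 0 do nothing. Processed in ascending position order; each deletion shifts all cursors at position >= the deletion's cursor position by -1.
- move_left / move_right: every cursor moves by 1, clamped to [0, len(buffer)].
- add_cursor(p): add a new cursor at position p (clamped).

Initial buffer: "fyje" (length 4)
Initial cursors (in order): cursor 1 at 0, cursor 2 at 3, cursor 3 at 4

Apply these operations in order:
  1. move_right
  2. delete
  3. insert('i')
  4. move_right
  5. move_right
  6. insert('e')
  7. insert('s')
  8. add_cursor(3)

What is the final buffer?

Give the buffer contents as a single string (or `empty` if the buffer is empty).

After op 1 (move_right): buffer="fyje" (len 4), cursors c1@1 c2@4 c3@4, authorship ....
After op 2 (delete): buffer="y" (len 1), cursors c1@0 c2@1 c3@1, authorship .
After op 3 (insert('i')): buffer="iyii" (len 4), cursors c1@1 c2@4 c3@4, authorship 1.23
After op 4 (move_right): buffer="iyii" (len 4), cursors c1@2 c2@4 c3@4, authorship 1.23
After op 5 (move_right): buffer="iyii" (len 4), cursors c1@3 c2@4 c3@4, authorship 1.23
After op 6 (insert('e')): buffer="iyieiee" (len 7), cursors c1@4 c2@7 c3@7, authorship 1.21323
After op 7 (insert('s')): buffer="iyiesieess" (len 10), cursors c1@5 c2@10 c3@10, authorship 1.21132323
After op 8 (add_cursor(3)): buffer="iyiesieess" (len 10), cursors c4@3 c1@5 c2@10 c3@10, authorship 1.21132323

Answer: iyiesieess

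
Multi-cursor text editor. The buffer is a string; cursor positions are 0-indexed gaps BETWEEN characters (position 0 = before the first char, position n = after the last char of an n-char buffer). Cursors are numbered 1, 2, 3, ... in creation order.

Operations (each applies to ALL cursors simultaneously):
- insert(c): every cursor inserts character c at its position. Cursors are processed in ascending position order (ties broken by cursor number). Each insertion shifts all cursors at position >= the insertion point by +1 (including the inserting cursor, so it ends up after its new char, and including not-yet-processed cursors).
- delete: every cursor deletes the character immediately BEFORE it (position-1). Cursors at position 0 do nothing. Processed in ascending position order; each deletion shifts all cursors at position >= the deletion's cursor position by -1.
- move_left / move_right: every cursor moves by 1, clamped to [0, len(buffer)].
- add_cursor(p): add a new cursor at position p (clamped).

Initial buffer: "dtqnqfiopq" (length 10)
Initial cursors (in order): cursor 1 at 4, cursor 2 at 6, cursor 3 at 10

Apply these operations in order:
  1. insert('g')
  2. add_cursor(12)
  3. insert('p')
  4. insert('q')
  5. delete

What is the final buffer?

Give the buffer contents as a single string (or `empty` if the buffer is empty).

Answer: dtqngpqfgpiopqpgp

Derivation:
After op 1 (insert('g')): buffer="dtqngqfgiopqg" (len 13), cursors c1@5 c2@8 c3@13, authorship ....1..2....3
After op 2 (add_cursor(12)): buffer="dtqngqfgiopqg" (len 13), cursors c1@5 c2@8 c4@12 c3@13, authorship ....1..2....3
After op 3 (insert('p')): buffer="dtqngpqfgpiopqpgp" (len 17), cursors c1@6 c2@10 c4@15 c3@17, authorship ....11..22....433
After op 4 (insert('q')): buffer="dtqngpqqfgpqiopqpqgpq" (len 21), cursors c1@7 c2@12 c4@18 c3@21, authorship ....111..222....44333
After op 5 (delete): buffer="dtqngpqfgpiopqpgp" (len 17), cursors c1@6 c2@10 c4@15 c3@17, authorship ....11..22....433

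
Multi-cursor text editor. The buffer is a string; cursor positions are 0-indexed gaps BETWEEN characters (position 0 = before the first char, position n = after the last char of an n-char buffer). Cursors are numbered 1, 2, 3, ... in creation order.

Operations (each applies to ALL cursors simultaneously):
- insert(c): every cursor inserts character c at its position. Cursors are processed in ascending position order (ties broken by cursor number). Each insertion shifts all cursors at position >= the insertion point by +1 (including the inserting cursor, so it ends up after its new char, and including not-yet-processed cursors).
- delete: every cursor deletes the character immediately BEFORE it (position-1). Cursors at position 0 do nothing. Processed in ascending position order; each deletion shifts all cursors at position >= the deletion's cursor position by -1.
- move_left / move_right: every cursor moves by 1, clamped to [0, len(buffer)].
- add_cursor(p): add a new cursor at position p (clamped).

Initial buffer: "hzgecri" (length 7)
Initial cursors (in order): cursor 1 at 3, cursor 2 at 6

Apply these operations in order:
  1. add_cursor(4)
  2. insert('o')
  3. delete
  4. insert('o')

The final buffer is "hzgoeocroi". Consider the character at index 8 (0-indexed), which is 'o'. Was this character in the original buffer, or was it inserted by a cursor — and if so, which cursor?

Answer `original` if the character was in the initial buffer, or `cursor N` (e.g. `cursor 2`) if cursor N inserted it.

After op 1 (add_cursor(4)): buffer="hzgecri" (len 7), cursors c1@3 c3@4 c2@6, authorship .......
After op 2 (insert('o')): buffer="hzgoeocroi" (len 10), cursors c1@4 c3@6 c2@9, authorship ...1.3..2.
After op 3 (delete): buffer="hzgecri" (len 7), cursors c1@3 c3@4 c2@6, authorship .......
After op 4 (insert('o')): buffer="hzgoeocroi" (len 10), cursors c1@4 c3@6 c2@9, authorship ...1.3..2.
Authorship (.=original, N=cursor N): . . . 1 . 3 . . 2 .
Index 8: author = 2

Answer: cursor 2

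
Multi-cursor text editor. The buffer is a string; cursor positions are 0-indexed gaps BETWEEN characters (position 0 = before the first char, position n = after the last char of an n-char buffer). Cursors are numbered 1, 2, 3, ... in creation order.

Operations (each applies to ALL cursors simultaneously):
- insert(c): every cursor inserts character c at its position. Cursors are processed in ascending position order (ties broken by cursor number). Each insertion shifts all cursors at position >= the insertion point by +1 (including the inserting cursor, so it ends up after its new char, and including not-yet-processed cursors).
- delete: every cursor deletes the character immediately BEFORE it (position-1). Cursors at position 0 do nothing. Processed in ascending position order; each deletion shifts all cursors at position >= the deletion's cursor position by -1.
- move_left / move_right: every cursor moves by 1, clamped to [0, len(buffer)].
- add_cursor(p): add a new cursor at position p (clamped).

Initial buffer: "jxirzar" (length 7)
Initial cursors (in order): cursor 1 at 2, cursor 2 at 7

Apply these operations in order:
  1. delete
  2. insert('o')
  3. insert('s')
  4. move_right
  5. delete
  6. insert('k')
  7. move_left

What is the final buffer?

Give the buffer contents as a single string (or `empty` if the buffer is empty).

Answer: joskrzaok

Derivation:
After op 1 (delete): buffer="jirza" (len 5), cursors c1@1 c2@5, authorship .....
After op 2 (insert('o')): buffer="joirzao" (len 7), cursors c1@2 c2@7, authorship .1....2
After op 3 (insert('s')): buffer="josirzaos" (len 9), cursors c1@3 c2@9, authorship .11....22
After op 4 (move_right): buffer="josirzaos" (len 9), cursors c1@4 c2@9, authorship .11....22
After op 5 (delete): buffer="josrzao" (len 7), cursors c1@3 c2@7, authorship .11...2
After op 6 (insert('k')): buffer="joskrzaok" (len 9), cursors c1@4 c2@9, authorship .111...22
After op 7 (move_left): buffer="joskrzaok" (len 9), cursors c1@3 c2@8, authorship .111...22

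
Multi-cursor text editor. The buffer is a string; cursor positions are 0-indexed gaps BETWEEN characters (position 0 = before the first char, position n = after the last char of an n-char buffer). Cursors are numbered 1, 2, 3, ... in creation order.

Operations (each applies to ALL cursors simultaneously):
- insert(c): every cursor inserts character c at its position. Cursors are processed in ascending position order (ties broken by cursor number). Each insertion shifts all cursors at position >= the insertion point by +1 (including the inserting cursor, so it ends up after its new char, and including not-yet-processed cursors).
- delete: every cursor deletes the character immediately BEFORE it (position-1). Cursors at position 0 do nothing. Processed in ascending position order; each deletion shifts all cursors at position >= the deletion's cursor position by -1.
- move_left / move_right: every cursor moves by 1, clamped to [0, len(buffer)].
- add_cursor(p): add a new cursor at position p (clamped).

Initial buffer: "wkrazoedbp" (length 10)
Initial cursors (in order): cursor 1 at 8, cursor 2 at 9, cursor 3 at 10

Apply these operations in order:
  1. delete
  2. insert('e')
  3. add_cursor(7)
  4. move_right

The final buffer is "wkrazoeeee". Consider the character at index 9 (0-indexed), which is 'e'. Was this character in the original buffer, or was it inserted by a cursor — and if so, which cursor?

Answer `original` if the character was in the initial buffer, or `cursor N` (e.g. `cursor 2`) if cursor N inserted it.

After op 1 (delete): buffer="wkrazoe" (len 7), cursors c1@7 c2@7 c3@7, authorship .......
After op 2 (insert('e')): buffer="wkrazoeeee" (len 10), cursors c1@10 c2@10 c3@10, authorship .......123
After op 3 (add_cursor(7)): buffer="wkrazoeeee" (len 10), cursors c4@7 c1@10 c2@10 c3@10, authorship .......123
After op 4 (move_right): buffer="wkrazoeeee" (len 10), cursors c4@8 c1@10 c2@10 c3@10, authorship .......123
Authorship (.=original, N=cursor N): . . . . . . . 1 2 3
Index 9: author = 3

Answer: cursor 3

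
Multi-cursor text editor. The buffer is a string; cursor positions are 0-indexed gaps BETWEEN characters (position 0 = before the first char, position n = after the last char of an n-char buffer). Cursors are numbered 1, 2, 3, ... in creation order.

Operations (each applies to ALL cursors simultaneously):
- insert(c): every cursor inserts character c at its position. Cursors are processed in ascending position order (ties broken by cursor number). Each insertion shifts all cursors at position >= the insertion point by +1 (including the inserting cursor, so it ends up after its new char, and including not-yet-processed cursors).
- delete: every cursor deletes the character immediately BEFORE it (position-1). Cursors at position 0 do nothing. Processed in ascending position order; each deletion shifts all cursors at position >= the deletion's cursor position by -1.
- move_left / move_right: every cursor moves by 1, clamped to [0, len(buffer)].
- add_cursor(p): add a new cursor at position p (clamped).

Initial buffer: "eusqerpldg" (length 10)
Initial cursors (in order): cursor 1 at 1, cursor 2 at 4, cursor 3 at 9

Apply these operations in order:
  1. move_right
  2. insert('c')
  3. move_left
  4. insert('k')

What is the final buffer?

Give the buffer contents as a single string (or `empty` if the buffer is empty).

After op 1 (move_right): buffer="eusqerpldg" (len 10), cursors c1@2 c2@5 c3@10, authorship ..........
After op 2 (insert('c')): buffer="eucsqecrpldgc" (len 13), cursors c1@3 c2@7 c3@13, authorship ..1...2.....3
After op 3 (move_left): buffer="eucsqecrpldgc" (len 13), cursors c1@2 c2@6 c3@12, authorship ..1...2.....3
After op 4 (insert('k')): buffer="eukcsqekcrpldgkc" (len 16), cursors c1@3 c2@8 c3@15, authorship ..11...22.....33

Answer: eukcsqekcrpldgkc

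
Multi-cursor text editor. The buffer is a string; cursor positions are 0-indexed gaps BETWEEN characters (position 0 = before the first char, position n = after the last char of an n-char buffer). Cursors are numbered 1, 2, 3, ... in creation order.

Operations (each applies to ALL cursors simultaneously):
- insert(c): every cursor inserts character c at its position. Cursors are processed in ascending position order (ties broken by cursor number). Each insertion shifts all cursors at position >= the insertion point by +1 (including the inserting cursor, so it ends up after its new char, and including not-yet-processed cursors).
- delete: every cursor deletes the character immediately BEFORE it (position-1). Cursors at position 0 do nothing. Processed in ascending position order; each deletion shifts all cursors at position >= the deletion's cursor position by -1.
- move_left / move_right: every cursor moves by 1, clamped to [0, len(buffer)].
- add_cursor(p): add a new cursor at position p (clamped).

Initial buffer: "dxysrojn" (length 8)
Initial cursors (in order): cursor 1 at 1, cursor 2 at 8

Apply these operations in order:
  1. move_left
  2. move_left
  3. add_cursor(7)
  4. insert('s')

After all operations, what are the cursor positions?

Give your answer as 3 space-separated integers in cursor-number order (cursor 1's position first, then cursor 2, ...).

After op 1 (move_left): buffer="dxysrojn" (len 8), cursors c1@0 c2@7, authorship ........
After op 2 (move_left): buffer="dxysrojn" (len 8), cursors c1@0 c2@6, authorship ........
After op 3 (add_cursor(7)): buffer="dxysrojn" (len 8), cursors c1@0 c2@6 c3@7, authorship ........
After op 4 (insert('s')): buffer="sdxysrosjsn" (len 11), cursors c1@1 c2@8 c3@10, authorship 1......2.3.

Answer: 1 8 10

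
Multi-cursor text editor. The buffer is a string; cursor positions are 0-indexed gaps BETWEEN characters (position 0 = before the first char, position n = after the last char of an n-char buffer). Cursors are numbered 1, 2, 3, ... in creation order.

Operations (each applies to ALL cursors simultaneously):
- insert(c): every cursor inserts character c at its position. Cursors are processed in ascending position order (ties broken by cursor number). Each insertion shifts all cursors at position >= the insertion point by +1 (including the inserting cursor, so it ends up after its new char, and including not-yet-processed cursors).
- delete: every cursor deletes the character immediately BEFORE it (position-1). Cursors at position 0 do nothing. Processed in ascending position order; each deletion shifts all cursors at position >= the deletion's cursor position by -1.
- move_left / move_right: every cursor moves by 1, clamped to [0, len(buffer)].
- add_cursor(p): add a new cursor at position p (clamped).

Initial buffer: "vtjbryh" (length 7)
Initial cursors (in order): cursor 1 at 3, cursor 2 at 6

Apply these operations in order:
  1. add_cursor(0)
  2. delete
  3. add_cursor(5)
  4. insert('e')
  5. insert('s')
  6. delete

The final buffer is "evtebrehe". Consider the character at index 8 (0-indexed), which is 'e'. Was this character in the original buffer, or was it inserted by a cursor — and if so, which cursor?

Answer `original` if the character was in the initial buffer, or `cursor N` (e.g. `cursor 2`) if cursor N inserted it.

After op 1 (add_cursor(0)): buffer="vtjbryh" (len 7), cursors c3@0 c1@3 c2@6, authorship .......
After op 2 (delete): buffer="vtbrh" (len 5), cursors c3@0 c1@2 c2@4, authorship .....
After op 3 (add_cursor(5)): buffer="vtbrh" (len 5), cursors c3@0 c1@2 c2@4 c4@5, authorship .....
After op 4 (insert('e')): buffer="evtebrehe" (len 9), cursors c3@1 c1@4 c2@7 c4@9, authorship 3..1..2.4
After op 5 (insert('s')): buffer="esvtesbreshes" (len 13), cursors c3@2 c1@6 c2@10 c4@13, authorship 33..11..22.44
After op 6 (delete): buffer="evtebrehe" (len 9), cursors c3@1 c1@4 c2@7 c4@9, authorship 3..1..2.4
Authorship (.=original, N=cursor N): 3 . . 1 . . 2 . 4
Index 8: author = 4

Answer: cursor 4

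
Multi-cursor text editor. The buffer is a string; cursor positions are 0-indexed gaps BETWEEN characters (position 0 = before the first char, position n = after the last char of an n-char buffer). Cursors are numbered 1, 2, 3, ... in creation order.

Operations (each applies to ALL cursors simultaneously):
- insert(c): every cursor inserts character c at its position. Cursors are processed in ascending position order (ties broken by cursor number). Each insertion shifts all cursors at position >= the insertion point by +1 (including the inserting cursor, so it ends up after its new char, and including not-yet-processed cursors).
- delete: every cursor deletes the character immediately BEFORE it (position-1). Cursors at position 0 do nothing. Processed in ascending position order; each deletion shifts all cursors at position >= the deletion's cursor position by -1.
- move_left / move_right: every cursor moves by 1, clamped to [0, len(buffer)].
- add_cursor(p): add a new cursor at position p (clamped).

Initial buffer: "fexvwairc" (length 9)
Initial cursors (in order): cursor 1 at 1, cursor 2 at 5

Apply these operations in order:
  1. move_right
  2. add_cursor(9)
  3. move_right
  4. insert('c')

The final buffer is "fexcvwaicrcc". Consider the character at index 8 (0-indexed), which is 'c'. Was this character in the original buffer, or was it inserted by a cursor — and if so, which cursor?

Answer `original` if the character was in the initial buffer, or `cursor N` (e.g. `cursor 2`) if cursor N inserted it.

After op 1 (move_right): buffer="fexvwairc" (len 9), cursors c1@2 c2@6, authorship .........
After op 2 (add_cursor(9)): buffer="fexvwairc" (len 9), cursors c1@2 c2@6 c3@9, authorship .........
After op 3 (move_right): buffer="fexvwairc" (len 9), cursors c1@3 c2@7 c3@9, authorship .........
After op 4 (insert('c')): buffer="fexcvwaicrcc" (len 12), cursors c1@4 c2@9 c3@12, authorship ...1....2..3
Authorship (.=original, N=cursor N): . . . 1 . . . . 2 . . 3
Index 8: author = 2

Answer: cursor 2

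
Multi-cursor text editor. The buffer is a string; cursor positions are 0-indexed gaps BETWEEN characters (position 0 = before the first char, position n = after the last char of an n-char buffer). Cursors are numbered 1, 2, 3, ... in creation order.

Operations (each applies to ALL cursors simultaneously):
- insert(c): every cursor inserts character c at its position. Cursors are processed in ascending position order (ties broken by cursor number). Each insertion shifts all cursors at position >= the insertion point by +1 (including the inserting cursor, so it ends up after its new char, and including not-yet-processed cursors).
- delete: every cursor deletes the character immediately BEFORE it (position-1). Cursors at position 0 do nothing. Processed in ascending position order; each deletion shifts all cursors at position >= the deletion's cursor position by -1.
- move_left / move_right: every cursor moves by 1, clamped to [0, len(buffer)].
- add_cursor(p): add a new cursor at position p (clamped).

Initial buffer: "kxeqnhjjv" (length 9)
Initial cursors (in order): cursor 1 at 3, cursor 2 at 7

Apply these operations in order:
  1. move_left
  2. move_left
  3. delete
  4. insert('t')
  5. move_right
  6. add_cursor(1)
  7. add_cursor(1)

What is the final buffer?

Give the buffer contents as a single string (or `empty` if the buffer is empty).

After op 1 (move_left): buffer="kxeqnhjjv" (len 9), cursors c1@2 c2@6, authorship .........
After op 2 (move_left): buffer="kxeqnhjjv" (len 9), cursors c1@1 c2@5, authorship .........
After op 3 (delete): buffer="xeqhjjv" (len 7), cursors c1@0 c2@3, authorship .......
After op 4 (insert('t')): buffer="txeqthjjv" (len 9), cursors c1@1 c2@5, authorship 1...2....
After op 5 (move_right): buffer="txeqthjjv" (len 9), cursors c1@2 c2@6, authorship 1...2....
After op 6 (add_cursor(1)): buffer="txeqthjjv" (len 9), cursors c3@1 c1@2 c2@6, authorship 1...2....
After op 7 (add_cursor(1)): buffer="txeqthjjv" (len 9), cursors c3@1 c4@1 c1@2 c2@6, authorship 1...2....

Answer: txeqthjjv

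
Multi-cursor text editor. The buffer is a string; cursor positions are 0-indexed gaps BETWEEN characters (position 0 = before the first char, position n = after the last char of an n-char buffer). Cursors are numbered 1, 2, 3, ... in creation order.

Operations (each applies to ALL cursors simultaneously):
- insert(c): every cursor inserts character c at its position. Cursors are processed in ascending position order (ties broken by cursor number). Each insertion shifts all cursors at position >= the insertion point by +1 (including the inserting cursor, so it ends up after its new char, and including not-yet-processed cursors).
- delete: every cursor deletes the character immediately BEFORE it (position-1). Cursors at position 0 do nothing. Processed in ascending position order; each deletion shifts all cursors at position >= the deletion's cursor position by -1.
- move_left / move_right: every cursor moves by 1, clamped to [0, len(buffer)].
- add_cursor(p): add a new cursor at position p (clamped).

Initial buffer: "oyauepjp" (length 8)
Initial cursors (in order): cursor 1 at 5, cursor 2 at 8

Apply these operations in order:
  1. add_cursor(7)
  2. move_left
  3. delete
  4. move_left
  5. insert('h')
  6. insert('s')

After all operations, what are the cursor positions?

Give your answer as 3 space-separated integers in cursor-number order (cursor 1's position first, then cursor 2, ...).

After op 1 (add_cursor(7)): buffer="oyauepjp" (len 8), cursors c1@5 c3@7 c2@8, authorship ........
After op 2 (move_left): buffer="oyauepjp" (len 8), cursors c1@4 c3@6 c2@7, authorship ........
After op 3 (delete): buffer="oyaep" (len 5), cursors c1@3 c2@4 c3@4, authorship .....
After op 4 (move_left): buffer="oyaep" (len 5), cursors c1@2 c2@3 c3@3, authorship .....
After op 5 (insert('h')): buffer="oyhahhep" (len 8), cursors c1@3 c2@6 c3@6, authorship ..1.23..
After op 6 (insert('s')): buffer="oyhsahhssep" (len 11), cursors c1@4 c2@9 c3@9, authorship ..11.2323..

Answer: 4 9 9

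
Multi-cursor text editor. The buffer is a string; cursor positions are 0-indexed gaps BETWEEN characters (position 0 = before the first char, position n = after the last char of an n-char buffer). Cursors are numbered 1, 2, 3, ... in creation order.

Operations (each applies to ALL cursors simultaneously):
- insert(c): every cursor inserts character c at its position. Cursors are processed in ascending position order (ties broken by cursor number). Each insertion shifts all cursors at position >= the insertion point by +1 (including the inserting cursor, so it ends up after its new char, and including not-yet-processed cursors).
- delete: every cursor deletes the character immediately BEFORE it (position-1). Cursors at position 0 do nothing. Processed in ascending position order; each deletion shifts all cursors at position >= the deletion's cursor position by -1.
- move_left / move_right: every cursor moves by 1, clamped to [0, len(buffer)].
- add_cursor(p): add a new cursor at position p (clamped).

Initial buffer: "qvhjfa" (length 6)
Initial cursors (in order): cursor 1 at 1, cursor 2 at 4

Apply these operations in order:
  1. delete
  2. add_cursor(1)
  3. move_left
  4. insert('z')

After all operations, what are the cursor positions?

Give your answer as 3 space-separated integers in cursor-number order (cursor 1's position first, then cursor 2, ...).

After op 1 (delete): buffer="vhfa" (len 4), cursors c1@0 c2@2, authorship ....
After op 2 (add_cursor(1)): buffer="vhfa" (len 4), cursors c1@0 c3@1 c2@2, authorship ....
After op 3 (move_left): buffer="vhfa" (len 4), cursors c1@0 c3@0 c2@1, authorship ....
After op 4 (insert('z')): buffer="zzvzhfa" (len 7), cursors c1@2 c3@2 c2@4, authorship 13.2...

Answer: 2 4 2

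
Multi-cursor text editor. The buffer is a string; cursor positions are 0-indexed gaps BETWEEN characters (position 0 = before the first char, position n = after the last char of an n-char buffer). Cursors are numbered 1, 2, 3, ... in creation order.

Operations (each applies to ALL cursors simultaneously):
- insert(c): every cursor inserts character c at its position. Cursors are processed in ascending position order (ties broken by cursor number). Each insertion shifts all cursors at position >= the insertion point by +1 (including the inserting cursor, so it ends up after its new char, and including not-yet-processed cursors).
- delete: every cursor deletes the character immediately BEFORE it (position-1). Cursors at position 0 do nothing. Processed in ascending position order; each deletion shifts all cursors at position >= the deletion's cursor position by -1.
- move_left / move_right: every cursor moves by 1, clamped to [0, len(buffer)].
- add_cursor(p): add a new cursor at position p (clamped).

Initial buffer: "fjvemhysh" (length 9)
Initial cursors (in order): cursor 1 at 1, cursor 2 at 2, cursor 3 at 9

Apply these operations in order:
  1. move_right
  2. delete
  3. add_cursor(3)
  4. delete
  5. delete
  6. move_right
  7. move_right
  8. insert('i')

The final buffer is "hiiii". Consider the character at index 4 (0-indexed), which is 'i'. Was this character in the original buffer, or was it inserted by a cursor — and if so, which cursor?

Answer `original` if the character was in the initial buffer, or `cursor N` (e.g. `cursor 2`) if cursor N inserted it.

Answer: cursor 4

Derivation:
After op 1 (move_right): buffer="fjvemhysh" (len 9), cursors c1@2 c2@3 c3@9, authorship .........
After op 2 (delete): buffer="femhys" (len 6), cursors c1@1 c2@1 c3@6, authorship ......
After op 3 (add_cursor(3)): buffer="femhys" (len 6), cursors c1@1 c2@1 c4@3 c3@6, authorship ......
After op 4 (delete): buffer="ehy" (len 3), cursors c1@0 c2@0 c4@1 c3@3, authorship ...
After op 5 (delete): buffer="h" (len 1), cursors c1@0 c2@0 c4@0 c3@1, authorship .
After op 6 (move_right): buffer="h" (len 1), cursors c1@1 c2@1 c3@1 c4@1, authorship .
After op 7 (move_right): buffer="h" (len 1), cursors c1@1 c2@1 c3@1 c4@1, authorship .
After op 8 (insert('i')): buffer="hiiii" (len 5), cursors c1@5 c2@5 c3@5 c4@5, authorship .1234
Authorship (.=original, N=cursor N): . 1 2 3 4
Index 4: author = 4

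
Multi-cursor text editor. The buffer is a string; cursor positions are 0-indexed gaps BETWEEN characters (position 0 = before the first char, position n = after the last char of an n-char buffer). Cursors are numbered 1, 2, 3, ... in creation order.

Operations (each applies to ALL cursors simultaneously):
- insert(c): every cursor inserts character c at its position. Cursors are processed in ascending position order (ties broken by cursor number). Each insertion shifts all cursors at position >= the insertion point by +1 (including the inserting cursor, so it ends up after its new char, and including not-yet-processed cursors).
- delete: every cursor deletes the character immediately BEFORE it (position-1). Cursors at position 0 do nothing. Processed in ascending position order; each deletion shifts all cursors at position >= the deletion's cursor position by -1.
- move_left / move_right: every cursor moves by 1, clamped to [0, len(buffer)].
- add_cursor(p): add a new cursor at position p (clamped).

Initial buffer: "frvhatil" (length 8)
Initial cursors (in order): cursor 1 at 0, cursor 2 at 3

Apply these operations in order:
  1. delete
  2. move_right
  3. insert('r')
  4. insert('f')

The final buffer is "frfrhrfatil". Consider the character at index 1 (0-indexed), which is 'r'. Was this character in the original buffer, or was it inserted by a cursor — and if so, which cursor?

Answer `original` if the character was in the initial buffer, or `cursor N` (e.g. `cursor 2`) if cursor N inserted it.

After op 1 (delete): buffer="frhatil" (len 7), cursors c1@0 c2@2, authorship .......
After op 2 (move_right): buffer="frhatil" (len 7), cursors c1@1 c2@3, authorship .......
After op 3 (insert('r')): buffer="frrhratil" (len 9), cursors c1@2 c2@5, authorship .1..2....
After op 4 (insert('f')): buffer="frfrhrfatil" (len 11), cursors c1@3 c2@7, authorship .11..22....
Authorship (.=original, N=cursor N): . 1 1 . . 2 2 . . . .
Index 1: author = 1

Answer: cursor 1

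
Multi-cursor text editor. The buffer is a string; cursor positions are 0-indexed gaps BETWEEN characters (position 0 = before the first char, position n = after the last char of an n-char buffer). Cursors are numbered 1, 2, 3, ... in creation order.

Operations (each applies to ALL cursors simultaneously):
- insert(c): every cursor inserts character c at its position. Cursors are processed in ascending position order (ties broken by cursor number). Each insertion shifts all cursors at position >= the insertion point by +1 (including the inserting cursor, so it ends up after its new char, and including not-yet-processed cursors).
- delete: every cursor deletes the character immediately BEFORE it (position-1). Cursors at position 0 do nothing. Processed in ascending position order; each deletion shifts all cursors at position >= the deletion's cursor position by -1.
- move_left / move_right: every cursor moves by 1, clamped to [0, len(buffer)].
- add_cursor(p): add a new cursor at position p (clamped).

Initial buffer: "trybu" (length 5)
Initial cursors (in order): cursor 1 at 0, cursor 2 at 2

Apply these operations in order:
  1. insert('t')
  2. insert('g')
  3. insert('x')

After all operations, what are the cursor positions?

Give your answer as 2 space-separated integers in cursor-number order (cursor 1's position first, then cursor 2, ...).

Answer: 3 8

Derivation:
After op 1 (insert('t')): buffer="ttrtybu" (len 7), cursors c1@1 c2@4, authorship 1..2...
After op 2 (insert('g')): buffer="tgtrtgybu" (len 9), cursors c1@2 c2@6, authorship 11..22...
After op 3 (insert('x')): buffer="tgxtrtgxybu" (len 11), cursors c1@3 c2@8, authorship 111..222...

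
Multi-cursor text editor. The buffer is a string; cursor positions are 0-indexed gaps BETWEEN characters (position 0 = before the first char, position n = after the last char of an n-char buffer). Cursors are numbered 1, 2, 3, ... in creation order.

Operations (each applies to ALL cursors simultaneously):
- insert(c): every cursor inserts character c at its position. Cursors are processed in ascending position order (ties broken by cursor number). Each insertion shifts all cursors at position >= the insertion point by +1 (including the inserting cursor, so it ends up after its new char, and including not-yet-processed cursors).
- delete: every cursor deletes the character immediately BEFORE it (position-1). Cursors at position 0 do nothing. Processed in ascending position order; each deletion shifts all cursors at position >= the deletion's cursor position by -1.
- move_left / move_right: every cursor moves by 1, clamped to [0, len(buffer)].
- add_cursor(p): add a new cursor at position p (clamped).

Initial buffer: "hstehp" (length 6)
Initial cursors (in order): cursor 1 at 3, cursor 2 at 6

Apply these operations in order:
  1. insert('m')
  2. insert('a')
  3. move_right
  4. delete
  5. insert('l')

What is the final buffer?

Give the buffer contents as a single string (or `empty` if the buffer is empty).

Answer: hstmalhpml

Derivation:
After op 1 (insert('m')): buffer="hstmehpm" (len 8), cursors c1@4 c2@8, authorship ...1...2
After op 2 (insert('a')): buffer="hstmaehpma" (len 10), cursors c1@5 c2@10, authorship ...11...22
After op 3 (move_right): buffer="hstmaehpma" (len 10), cursors c1@6 c2@10, authorship ...11...22
After op 4 (delete): buffer="hstmahpm" (len 8), cursors c1@5 c2@8, authorship ...11..2
After op 5 (insert('l')): buffer="hstmalhpml" (len 10), cursors c1@6 c2@10, authorship ...111..22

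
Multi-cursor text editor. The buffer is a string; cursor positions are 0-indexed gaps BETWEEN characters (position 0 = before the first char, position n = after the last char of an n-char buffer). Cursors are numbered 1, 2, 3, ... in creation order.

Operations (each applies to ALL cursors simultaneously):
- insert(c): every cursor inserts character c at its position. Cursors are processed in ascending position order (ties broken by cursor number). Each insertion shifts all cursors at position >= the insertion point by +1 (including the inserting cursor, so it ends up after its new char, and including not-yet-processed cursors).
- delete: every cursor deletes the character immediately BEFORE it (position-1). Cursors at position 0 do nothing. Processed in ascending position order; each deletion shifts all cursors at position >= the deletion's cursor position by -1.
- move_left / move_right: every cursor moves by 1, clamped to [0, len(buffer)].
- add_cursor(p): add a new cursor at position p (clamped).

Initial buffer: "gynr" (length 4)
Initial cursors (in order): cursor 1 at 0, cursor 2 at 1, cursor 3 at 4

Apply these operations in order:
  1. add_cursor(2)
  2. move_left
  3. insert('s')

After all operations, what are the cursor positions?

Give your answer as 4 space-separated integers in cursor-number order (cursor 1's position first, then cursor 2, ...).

Answer: 2 2 7 4

Derivation:
After op 1 (add_cursor(2)): buffer="gynr" (len 4), cursors c1@0 c2@1 c4@2 c3@4, authorship ....
After op 2 (move_left): buffer="gynr" (len 4), cursors c1@0 c2@0 c4@1 c3@3, authorship ....
After op 3 (insert('s')): buffer="ssgsynsr" (len 8), cursors c1@2 c2@2 c4@4 c3@7, authorship 12.4..3.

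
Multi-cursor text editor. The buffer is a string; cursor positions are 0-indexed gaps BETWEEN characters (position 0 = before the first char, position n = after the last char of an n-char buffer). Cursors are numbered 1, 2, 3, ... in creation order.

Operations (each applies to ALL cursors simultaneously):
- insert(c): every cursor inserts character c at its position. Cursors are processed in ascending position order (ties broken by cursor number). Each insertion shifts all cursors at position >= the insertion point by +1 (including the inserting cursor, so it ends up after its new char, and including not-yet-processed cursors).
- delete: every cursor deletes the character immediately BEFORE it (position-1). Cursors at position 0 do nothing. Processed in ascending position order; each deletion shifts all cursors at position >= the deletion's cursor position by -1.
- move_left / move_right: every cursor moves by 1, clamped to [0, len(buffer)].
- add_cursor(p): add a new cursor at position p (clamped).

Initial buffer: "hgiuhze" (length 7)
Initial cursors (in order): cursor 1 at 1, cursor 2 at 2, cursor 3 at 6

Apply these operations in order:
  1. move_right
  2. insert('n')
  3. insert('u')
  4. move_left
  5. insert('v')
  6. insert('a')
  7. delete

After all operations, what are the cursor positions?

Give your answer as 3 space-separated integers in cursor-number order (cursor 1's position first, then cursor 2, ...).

Answer: 4 8 15

Derivation:
After op 1 (move_right): buffer="hgiuhze" (len 7), cursors c1@2 c2@3 c3@7, authorship .......
After op 2 (insert('n')): buffer="hgninuhzen" (len 10), cursors c1@3 c2@5 c3@10, authorship ..1.2....3
After op 3 (insert('u')): buffer="hgnuinuuhzenu" (len 13), cursors c1@4 c2@7 c3@13, authorship ..11.22....33
After op 4 (move_left): buffer="hgnuinuuhzenu" (len 13), cursors c1@3 c2@6 c3@12, authorship ..11.22....33
After op 5 (insert('v')): buffer="hgnvuinvuuhzenvu" (len 16), cursors c1@4 c2@8 c3@15, authorship ..111.222....333
After op 6 (insert('a')): buffer="hgnvauinvauuhzenvau" (len 19), cursors c1@5 c2@10 c3@18, authorship ..1111.2222....3333
After op 7 (delete): buffer="hgnvuinvuuhzenvu" (len 16), cursors c1@4 c2@8 c3@15, authorship ..111.222....333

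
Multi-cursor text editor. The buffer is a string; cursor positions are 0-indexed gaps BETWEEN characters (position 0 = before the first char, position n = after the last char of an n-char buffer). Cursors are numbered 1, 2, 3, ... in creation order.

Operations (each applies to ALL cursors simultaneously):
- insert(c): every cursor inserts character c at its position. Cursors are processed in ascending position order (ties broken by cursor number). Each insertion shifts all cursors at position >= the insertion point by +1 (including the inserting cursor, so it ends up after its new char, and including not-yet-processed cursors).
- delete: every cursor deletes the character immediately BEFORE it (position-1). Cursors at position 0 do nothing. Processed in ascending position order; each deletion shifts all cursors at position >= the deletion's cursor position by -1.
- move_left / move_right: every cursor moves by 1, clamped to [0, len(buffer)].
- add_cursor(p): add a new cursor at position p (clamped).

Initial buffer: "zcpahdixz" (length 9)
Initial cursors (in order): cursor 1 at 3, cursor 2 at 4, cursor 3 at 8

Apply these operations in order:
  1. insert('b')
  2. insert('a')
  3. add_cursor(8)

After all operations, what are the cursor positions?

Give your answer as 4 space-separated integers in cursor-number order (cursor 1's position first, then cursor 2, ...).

Answer: 5 8 14 8

Derivation:
After op 1 (insert('b')): buffer="zcpbabhdixbz" (len 12), cursors c1@4 c2@6 c3@11, authorship ...1.2....3.
After op 2 (insert('a')): buffer="zcpbaabahdixbaz" (len 15), cursors c1@5 c2@8 c3@14, authorship ...11.22....33.
After op 3 (add_cursor(8)): buffer="zcpbaabahdixbaz" (len 15), cursors c1@5 c2@8 c4@8 c3@14, authorship ...11.22....33.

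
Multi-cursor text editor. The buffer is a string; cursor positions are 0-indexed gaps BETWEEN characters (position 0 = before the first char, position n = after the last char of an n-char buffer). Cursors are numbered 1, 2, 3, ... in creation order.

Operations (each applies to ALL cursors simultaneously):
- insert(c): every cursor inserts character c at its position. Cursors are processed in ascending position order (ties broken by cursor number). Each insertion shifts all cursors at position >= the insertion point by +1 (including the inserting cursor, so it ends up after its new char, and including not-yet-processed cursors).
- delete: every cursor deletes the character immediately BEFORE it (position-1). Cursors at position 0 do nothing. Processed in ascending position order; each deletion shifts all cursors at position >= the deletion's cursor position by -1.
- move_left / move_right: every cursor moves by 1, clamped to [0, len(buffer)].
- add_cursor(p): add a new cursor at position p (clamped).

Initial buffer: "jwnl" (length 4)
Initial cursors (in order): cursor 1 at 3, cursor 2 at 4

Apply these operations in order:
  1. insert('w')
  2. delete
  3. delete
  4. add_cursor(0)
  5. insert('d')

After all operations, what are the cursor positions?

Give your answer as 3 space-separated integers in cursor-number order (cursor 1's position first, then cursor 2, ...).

Answer: 5 5 1

Derivation:
After op 1 (insert('w')): buffer="jwnwlw" (len 6), cursors c1@4 c2@6, authorship ...1.2
After op 2 (delete): buffer="jwnl" (len 4), cursors c1@3 c2@4, authorship ....
After op 3 (delete): buffer="jw" (len 2), cursors c1@2 c2@2, authorship ..
After op 4 (add_cursor(0)): buffer="jw" (len 2), cursors c3@0 c1@2 c2@2, authorship ..
After op 5 (insert('d')): buffer="djwdd" (len 5), cursors c3@1 c1@5 c2@5, authorship 3..12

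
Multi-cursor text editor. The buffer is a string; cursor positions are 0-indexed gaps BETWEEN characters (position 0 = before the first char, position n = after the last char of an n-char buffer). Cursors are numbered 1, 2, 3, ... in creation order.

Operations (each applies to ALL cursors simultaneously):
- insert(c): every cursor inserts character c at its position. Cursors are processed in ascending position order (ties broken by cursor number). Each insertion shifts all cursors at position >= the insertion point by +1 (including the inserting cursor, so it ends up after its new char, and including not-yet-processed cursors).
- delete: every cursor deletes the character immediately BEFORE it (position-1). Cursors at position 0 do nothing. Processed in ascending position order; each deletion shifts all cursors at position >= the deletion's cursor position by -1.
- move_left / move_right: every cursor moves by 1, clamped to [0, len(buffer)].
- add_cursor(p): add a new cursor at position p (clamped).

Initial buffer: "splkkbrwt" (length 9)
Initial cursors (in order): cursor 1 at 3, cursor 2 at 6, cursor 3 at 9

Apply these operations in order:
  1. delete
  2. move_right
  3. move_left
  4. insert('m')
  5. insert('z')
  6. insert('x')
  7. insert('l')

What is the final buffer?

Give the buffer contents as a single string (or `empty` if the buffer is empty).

Answer: spmzxlkkmzxlrmzxlw

Derivation:
After op 1 (delete): buffer="spkkrw" (len 6), cursors c1@2 c2@4 c3@6, authorship ......
After op 2 (move_right): buffer="spkkrw" (len 6), cursors c1@3 c2@5 c3@6, authorship ......
After op 3 (move_left): buffer="spkkrw" (len 6), cursors c1@2 c2@4 c3@5, authorship ......
After op 4 (insert('m')): buffer="spmkkmrmw" (len 9), cursors c1@3 c2@6 c3@8, authorship ..1..2.3.
After op 5 (insert('z')): buffer="spmzkkmzrmzw" (len 12), cursors c1@4 c2@8 c3@11, authorship ..11..22.33.
After op 6 (insert('x')): buffer="spmzxkkmzxrmzxw" (len 15), cursors c1@5 c2@10 c3@14, authorship ..111..222.333.
After op 7 (insert('l')): buffer="spmzxlkkmzxlrmzxlw" (len 18), cursors c1@6 c2@12 c3@17, authorship ..1111..2222.3333.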